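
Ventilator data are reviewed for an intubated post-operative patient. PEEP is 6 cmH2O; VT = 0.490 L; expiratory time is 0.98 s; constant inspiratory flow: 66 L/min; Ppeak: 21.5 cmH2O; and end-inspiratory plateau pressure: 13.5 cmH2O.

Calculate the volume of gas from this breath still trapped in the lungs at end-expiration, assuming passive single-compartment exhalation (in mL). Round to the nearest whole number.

62

Flow: 66 L/min ÷ 60 = 1.1 L/s.
R = (PIP − Pplat)/V̇ = (21.5 − 13.5) / 1.1 = 8.0/1.1 = 7.273 cmH2O·s/L.
C = Vt/(Pplat − PEEP) = 490.0 / (13.5 − 6) = 490.0/7.5 = 65.333 mL/cmH2O.
τ = R × C = 7.273 × 0.06533 L/cmH2O = 0.4751 s.
Fraction remaining = e^(−Te/τ) = e^(−0.98/0.4751) = 0.1271.
Trapped volume = 490.0 × 0.1271 = 62.279 mL.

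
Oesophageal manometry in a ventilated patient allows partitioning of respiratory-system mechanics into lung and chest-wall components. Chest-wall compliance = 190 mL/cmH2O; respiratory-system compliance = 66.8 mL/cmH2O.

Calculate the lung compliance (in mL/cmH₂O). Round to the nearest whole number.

1/CL = 1/Crs − 1/Ccw.
1/CL = 1/66.8 − 1/190 = 0.009707.
CL = 103.02 mL/cmH2O.

103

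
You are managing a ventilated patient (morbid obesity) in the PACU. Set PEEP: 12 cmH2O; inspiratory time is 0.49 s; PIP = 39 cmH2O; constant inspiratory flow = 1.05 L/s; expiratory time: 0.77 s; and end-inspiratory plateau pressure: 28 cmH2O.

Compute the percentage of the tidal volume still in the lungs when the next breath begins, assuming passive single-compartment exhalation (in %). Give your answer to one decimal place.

Vt = flow × Ti = 1.05 L/s × 0.49 s × 1000 mL/L = 514.5 mL.
R = (PIP − Pplat)/V̇ = (39 − 28) / 1.05 = 11.0/1.05 = 10.476 cmH2O·s/L.
C = Vt/(Pplat − PEEP) = 514.5 / (28 − 12) = 514.5/16.0 = 32.156 mL/cmH2O.
τ = R × C = 10.476 × 0.03216 L/cmH2O = 0.3369 s.
Fraction remaining at end-expiration = e^(−Te/τ) = e^(−0.77/0.3369) = 0.1017 → 10.17%.

10.2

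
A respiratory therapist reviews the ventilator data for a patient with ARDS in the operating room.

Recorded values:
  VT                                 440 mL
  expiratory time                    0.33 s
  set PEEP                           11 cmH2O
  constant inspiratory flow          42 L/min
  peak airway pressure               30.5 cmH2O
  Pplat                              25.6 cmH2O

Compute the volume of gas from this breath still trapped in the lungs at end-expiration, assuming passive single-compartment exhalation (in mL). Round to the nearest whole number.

Flow: 42 L/min ÷ 60 = 0.7 L/s.
R = (PIP − Pplat)/V̇ = (30.5 − 25.6) / 0.7 = 4.9/0.7 = 7.0 cmH2O·s/L.
C = Vt/(Pplat − PEEP) = 440.0 / (25.6 − 11) = 440.0/14.6 = 30.137 mL/cmH2O.
τ = R × C = 7.0 × 0.03014 L/cmH2O = 0.211 s.
Fraction remaining = e^(−Te/τ) = e^(−0.33/0.211) = 0.2093.
Trapped volume = 440.0 × 0.2093 = 92.092 mL.

92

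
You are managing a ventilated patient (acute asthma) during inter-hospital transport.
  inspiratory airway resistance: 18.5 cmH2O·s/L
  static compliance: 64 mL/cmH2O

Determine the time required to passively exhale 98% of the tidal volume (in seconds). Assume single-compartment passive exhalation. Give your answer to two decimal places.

τ = R × C = 18.5 × 64 mL/cmH2O = 18.5 × 0.064 L/cmH2O = 1.184 s.
Exhaled fraction f = 1 − e^(−t/τ) → t = −τ·ln(1 − f) = −1.184·ln(0.02) = 4.632 s.

4.63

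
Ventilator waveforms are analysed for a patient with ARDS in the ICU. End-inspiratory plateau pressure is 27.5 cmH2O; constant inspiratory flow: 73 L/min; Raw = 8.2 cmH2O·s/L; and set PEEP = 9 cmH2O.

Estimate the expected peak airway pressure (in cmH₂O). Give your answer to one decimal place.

Flow: 73 L/min ÷ 60 = 1.2167 L/s.
PIP = Pplat + Raw × flow = 27.5 + 8.2 × 1.2167 = 27.5 + 9.977 = 37.477 cmH2O.

37.5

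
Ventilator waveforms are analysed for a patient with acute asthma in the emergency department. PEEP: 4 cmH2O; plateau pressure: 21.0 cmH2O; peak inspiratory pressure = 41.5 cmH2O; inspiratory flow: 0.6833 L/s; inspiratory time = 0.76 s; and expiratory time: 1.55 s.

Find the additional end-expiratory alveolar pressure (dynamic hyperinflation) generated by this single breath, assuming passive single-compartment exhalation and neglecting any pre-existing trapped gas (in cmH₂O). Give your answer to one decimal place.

3.1

Vt = flow × Ti = 0.6833 L/s × 0.76 s × 1000 mL/L = 519.31 mL.
R = (PIP − Pplat)/V̇ = (41.5 − 21.0) / 0.6833 = 20.5/0.6833 = 30.001 cmH2O·s/L.
C = Vt/(Pplat − PEEP) = 519.31 / (21.0 − 4) = 519.31/17.0 = 30.548 mL/cmH2O.
τ = R × C = 30.001 × 0.03055 L/cmH2O = 0.9165 s.
Fraction remaining = e^(−Te/τ) = e^(−1.55/0.9165) = 0.1843; trapped volume = 519.31 × 0.1843 = 95.709 mL.
Additional alveolar pressure from trapping ≈ V_trapped / C = 95.709 / 30.548 = 3.133 cmH2O.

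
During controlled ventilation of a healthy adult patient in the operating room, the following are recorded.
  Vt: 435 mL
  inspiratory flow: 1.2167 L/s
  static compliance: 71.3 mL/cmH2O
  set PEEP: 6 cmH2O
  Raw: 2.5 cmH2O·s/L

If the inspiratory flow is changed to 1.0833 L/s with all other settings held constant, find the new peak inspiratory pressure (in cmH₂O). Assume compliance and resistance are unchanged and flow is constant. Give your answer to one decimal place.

14.8

PIP = Vt/C + R·V̇ + PEEP (constant-flow equation of motion).
Only the resistive term changes: ΔPIP = R × ΔV̇ = 2.5 × (1.0833 − 1.2167) = 2.5 × -0.1334 = -0.3335 cmH2O.
Original PIP = 435/71.3 + 2.5×1.2167 + 6 = 15.143 cmH2O; new PIP = 15.143 + (-0.3335) = 14.81 cmH2O.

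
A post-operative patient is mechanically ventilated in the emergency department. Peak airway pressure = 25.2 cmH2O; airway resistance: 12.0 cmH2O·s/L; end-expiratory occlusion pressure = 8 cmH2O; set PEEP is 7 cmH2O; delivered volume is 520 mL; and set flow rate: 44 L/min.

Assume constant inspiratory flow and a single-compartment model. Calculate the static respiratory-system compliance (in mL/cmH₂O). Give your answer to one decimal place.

Flow: 44 L/min ÷ 60 = 0.7333 L/s.
Total PEEP = 8 cmH2O (set 7 + intrinsic 1); this is the baseline alveolar pressure.
Equation of motion (constant flow): PIP = Vt/C + R·V̇ + PEEP.
Vt/C = PIP − R·V̇ − PEEP = 25.2 − 12.0×0.7333 − 8 = 25.2 − 8.8 − 8 = 8.4 cmH2O.
C = Vt / 8.4 = 520 / 8.4 = 61.905 mL/cmH2O.

61.9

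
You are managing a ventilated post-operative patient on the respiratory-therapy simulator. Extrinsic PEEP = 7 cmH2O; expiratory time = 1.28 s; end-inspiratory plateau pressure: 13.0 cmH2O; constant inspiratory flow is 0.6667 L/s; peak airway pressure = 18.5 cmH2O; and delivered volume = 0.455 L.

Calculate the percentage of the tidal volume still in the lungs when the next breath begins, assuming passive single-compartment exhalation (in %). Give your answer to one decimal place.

R = (PIP − Pplat)/V̇ = (18.5 − 13.0) / 0.6667 = 5.5/0.6667 = 8.25 cmH2O·s/L.
C = Vt/(Pplat − PEEP) = 455.0 / (13.0 − 7) = 455.0/6.0 = 75.833 mL/cmH2O.
τ = R × C = 8.25 × 0.07583 L/cmH2O = 0.6256 s.
Fraction remaining at end-expiration = e^(−Te/τ) = e^(−1.28/0.6256) = 0.1292 → 12.92%.

12.9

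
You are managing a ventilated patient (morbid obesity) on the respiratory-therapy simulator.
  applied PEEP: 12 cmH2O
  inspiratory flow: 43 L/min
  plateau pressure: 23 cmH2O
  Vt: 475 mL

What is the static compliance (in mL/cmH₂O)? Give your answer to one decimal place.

43.2

Cstat = Vt / (Pplat − PEEP) = 475 / (23 − 12) = 475 / 11.0 = 43.182 mL/cmH2O.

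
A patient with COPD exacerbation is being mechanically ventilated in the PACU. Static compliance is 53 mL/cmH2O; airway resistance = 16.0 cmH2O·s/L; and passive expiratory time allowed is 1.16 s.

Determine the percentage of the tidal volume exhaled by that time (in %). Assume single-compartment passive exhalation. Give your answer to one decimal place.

74.5

τ = R × C = 16.0 × 53 mL/cmH2O = 16.0 × 0.053 L/cmH2O = 0.848 s.
Passive exhalation: V(t)/V₀ = e^(−t/τ) = e^(−1.16/0.848) = 0.2546.
Fraction exhaled = 1 − 0.2546 = 0.7454 → 74.54%.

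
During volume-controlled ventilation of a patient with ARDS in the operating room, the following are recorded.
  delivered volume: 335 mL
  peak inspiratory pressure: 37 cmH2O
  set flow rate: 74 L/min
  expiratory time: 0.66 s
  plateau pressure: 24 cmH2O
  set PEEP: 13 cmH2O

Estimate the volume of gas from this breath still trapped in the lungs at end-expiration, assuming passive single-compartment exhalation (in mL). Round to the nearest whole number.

43

Flow: 74 L/min ÷ 60 = 1.2333 L/s.
R = (PIP − Pplat)/V̇ = (37 − 24) / 1.2333 = 13.0/1.2333 = 10.541 cmH2O·s/L.
C = Vt/(Pplat − PEEP) = 335.0 / (24 − 13) = 335.0/11.0 = 30.455 mL/cmH2O.
τ = R × C = 10.541 × 0.03046 L/cmH2O = 0.3211 s.
Fraction remaining = e^(−Te/τ) = e^(−0.66/0.3211) = 0.128.
Trapped volume = 335.0 × 0.128 = 42.88 mL.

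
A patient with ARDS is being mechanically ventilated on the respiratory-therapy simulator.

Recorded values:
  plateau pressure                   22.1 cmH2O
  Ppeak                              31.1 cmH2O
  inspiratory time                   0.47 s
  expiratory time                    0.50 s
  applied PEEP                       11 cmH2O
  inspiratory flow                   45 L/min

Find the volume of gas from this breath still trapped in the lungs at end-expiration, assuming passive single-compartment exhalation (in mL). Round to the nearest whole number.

Flow: 45 L/min ÷ 60 = 0.75 L/s.
Vt = flow × Ti = 0.75 L/s × 0.47 s × 1000 mL/L = 352.5 mL.
R = (PIP − Pplat)/V̇ = (31.1 − 22.1) / 0.75 = 9.0/0.75 = 12.0 cmH2O·s/L.
C = Vt/(Pplat − PEEP) = 352.5 / (22.1 − 11) = 352.5/11.1 = 31.757 mL/cmH2O.
τ = R × C = 12.0 × 0.03176 L/cmH2O = 0.3811 s.
Fraction remaining = e^(−Te/τ) = e^(−0.50/0.3811) = 0.2693.
Trapped volume = 352.5 × 0.2693 = 94.928 mL.

95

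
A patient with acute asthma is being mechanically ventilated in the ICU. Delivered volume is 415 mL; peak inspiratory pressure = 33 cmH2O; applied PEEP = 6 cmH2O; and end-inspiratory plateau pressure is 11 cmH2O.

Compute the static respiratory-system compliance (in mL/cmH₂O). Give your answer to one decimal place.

83.0

Cstat = Vt / (Pplat − PEEP) = 415 / (11 − 6) = 415 / 5.0 = 83.0 mL/cmH2O.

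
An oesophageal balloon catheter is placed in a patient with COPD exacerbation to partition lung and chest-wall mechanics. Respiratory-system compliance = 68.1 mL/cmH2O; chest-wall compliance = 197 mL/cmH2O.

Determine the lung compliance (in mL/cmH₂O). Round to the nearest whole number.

104

1/CL = 1/Crs − 1/Ccw.
1/CL = 1/68.1 − 1/197 = 0.009608.
CL = 104.08 mL/cmH2O.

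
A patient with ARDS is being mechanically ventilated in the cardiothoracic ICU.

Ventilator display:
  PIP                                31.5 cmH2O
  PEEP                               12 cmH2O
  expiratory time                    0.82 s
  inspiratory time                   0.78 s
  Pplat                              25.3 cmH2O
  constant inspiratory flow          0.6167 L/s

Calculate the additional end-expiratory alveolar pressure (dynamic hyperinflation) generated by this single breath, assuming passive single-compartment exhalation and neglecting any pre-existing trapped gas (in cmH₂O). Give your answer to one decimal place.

Vt = flow × Ti = 0.6167 L/s × 0.78 s × 1000 mL/L = 481.03 mL.
R = (PIP − Pplat)/V̇ = (31.5 − 25.3) / 0.6167 = 6.2/0.6167 = 10.054 cmH2O·s/L.
C = Vt/(Pplat − PEEP) = 481.03 / (25.3 − 12) = 481.03/13.3 = 36.168 mL/cmH2O.
τ = R × C = 10.054 × 0.03617 L/cmH2O = 0.3637 s.
Fraction remaining = e^(−Te/τ) = e^(−0.82/0.3637) = 0.1049; trapped volume = 481.03 × 0.1049 = 50.46 mL.
Additional alveolar pressure from trapping ≈ V_trapped / C = 50.46 / 36.168 = 1.395 cmH2O.

1.4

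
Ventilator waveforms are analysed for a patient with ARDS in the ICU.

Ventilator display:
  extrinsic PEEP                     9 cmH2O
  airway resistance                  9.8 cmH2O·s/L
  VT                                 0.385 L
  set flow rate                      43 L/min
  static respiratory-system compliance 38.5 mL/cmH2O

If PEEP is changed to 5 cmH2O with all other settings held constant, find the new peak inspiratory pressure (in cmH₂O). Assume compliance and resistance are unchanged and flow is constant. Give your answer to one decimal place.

22.0

Flow: 43 L/min ÷ 60 = 0.7167 L/s.
PIP = Vt/C + R·V̇ + PEEP (constant-flow equation of motion).
Only the baseline term changes: ΔPIP = ΔPEEP = 5 − 9 = -4.0 cmH2O.
Original PIP = 385/38.5 + 9.8×0.7167 + 9 = 26.024 cmH2O; new PIP = 26.024 + (-4.0) = 22.024 cmH2O.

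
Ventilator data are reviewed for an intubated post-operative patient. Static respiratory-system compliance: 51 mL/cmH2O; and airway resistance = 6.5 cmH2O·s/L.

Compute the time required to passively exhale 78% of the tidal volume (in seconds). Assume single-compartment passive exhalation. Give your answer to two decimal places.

0.50

τ = R × C = 6.5 × 51 mL/cmH2O = 6.5 × 0.051 L/cmH2O = 0.3315 s.
Exhaled fraction f = 1 − e^(−t/τ) → t = −τ·ln(1 − f) = −0.3315·ln(0.22) = 0.5019 s.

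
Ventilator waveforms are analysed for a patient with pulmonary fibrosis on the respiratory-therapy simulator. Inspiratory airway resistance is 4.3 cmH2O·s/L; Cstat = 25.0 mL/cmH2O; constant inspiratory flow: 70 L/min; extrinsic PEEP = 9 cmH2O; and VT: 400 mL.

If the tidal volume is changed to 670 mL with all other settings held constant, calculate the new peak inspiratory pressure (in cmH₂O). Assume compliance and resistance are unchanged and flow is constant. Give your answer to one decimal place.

40.8

Flow: 70 L/min ÷ 60 = 1.1667 L/s.
PIP = Vt/C + R·V̇ + PEEP (constant-flow equation of motion).
Only the elastic term changes: ΔPIP = ΔVt / C = (670 − 400) / 25.0 = 10.8 cmH2O.
Original PIP = 400/25.0 + 4.3×1.1667 + 9 = 30.017 cmH2O; new PIP = 30.017 + (10.8) = 40.817 cmH2O.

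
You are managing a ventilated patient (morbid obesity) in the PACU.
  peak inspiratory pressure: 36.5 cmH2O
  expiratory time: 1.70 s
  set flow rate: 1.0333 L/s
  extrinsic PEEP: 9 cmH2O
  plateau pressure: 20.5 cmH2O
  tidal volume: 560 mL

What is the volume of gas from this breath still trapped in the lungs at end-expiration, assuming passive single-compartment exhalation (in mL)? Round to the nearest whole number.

59

R = (PIP − Pplat)/V̇ = (36.5 − 20.5) / 1.0333 = 16.0/1.0333 = 15.484 cmH2O·s/L.
C = Vt/(Pplat − PEEP) = 560.0 / (20.5 − 9) = 560.0/11.5 = 48.696 mL/cmH2O.
τ = R × C = 15.484 × 0.0487 L/cmH2O = 0.7541 s.
Fraction remaining = e^(−Te/τ) = e^(−1.70/0.7541) = 0.1049.
Trapped volume = 560.0 × 0.1049 = 58.744 mL.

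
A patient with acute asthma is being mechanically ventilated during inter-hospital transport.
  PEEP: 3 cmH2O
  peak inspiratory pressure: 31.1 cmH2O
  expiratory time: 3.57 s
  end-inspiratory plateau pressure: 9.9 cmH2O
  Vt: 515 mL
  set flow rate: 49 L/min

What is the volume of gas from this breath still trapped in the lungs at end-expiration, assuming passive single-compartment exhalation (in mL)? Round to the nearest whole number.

Flow: 49 L/min ÷ 60 = 0.8167 L/s.
R = (PIP − Pplat)/V̇ = (31.1 − 9.9) / 0.8167 = 21.2/0.8167 = 25.958 cmH2O·s/L.
C = Vt/(Pplat − PEEP) = 515.0 / (9.9 − 3) = 515.0/6.9 = 74.638 mL/cmH2O.
τ = R × C = 25.958 × 0.07464 L/cmH2O = 1.938 s.
Fraction remaining = e^(−Te/τ) = e^(−3.57/1.938) = 0.1585.
Trapped volume = 515.0 × 0.1585 = 81.628 mL.

82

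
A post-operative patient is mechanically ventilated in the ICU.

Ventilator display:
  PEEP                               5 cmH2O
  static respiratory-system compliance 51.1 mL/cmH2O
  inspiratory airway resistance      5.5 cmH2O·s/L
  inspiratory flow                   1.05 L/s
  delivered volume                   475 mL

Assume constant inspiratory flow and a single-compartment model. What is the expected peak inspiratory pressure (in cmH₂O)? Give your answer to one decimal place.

Equation of motion (constant flow): PIP = Vt/C + R·V̇ + PEEP.
PIP = 475/51.1 + 5.5×1.05 + 5 = 9.295 + 5.775 + 5 = 20.07 cmH2O.

20.1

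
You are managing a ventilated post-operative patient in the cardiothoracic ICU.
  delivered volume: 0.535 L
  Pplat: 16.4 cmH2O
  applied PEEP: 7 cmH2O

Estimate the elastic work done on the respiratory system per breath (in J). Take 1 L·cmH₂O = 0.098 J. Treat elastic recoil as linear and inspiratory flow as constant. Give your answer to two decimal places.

0.25

Elastic work ≈ ½ × (Pplat − PEEP) × Vt = 0.5 × (16.4 − 7) × 0.535 L = 0.5 × 9.4 × 0.535 = 2.515 L·cmH2O.
× 0.098 J/(L·cmH2O) → 0.2465 J.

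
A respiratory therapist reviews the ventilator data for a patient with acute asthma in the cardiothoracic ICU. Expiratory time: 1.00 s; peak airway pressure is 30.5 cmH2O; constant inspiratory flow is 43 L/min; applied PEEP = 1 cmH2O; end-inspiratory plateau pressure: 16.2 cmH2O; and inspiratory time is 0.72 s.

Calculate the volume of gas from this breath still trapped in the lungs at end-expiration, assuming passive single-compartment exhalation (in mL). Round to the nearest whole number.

Flow: 43 L/min ÷ 60 = 0.7167 L/s.
Vt = flow × Ti = 0.7167 L/s × 0.72 s × 1000 mL/L = 516.02 mL.
R = (PIP − Pplat)/V̇ = (30.5 − 16.2) / 0.7167 = 14.3/0.7167 = 19.953 cmH2O·s/L.
C = Vt/(Pplat − PEEP) = 516.02 / (16.2 − 1) = 516.02/15.2 = 33.949 mL/cmH2O.
τ = R × C = 19.953 × 0.03395 L/cmH2O = 0.6774 s.
Fraction remaining = e^(−Te/τ) = e^(−1.00/0.6774) = 0.2285.
Trapped volume = 516.02 × 0.2285 = 117.91 mL.

118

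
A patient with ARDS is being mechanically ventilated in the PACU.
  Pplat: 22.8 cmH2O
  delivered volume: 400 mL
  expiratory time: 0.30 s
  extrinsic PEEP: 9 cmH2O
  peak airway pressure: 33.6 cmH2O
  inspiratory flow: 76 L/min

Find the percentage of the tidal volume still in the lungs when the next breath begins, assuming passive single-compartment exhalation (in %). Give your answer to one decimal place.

29.7

Flow: 76 L/min ÷ 60 = 1.2667 L/s.
R = (PIP − Pplat)/V̇ = (33.6 − 22.8) / 1.2667 = 10.8/1.2667 = 8.526 cmH2O·s/L.
C = Vt/(Pplat − PEEP) = 400.0 / (22.8 − 9) = 400.0/13.8 = 28.986 mL/cmH2O.
τ = R × C = 8.526 × 0.02899 L/cmH2O = 0.2472 s.
Fraction remaining at end-expiration = e^(−Te/τ) = e^(−0.30/0.2472) = 0.2971 → 29.71%.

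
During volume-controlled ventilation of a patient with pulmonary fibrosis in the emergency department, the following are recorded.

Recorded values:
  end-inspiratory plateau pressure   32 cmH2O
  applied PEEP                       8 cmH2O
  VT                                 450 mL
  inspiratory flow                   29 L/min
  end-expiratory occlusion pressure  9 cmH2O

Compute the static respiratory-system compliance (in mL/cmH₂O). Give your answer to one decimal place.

End-expiratory occlusion gives total PEEP = 9 cmH2O (intrinsic PEEP = 9 − 8 = 1). Use total PEEP for the elastic gradient.
Cstat = Vt / (Pplat − PEEPtotal) = 450 / (32 − 9) = 450 / 23.0 = 19.565 mL/cmH2O.

19.6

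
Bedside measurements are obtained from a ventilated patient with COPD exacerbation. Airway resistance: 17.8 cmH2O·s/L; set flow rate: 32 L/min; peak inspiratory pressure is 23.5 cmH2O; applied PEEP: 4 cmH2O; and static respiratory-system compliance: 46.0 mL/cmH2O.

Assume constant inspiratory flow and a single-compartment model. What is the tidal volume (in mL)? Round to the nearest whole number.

460

Flow: 32 L/min ÷ 60 = 0.5333 L/s.
Equation of motion (constant flow): PIP = Vt/C + R·V̇ + PEEP.
Vt/C = PIP − R·V̇ − PEEP = 23.5 − 9.493 − 4 = 10.007 cmH2O.
Vt = C × 10.007 = 46.0 × 10.007 = 460.32 mL.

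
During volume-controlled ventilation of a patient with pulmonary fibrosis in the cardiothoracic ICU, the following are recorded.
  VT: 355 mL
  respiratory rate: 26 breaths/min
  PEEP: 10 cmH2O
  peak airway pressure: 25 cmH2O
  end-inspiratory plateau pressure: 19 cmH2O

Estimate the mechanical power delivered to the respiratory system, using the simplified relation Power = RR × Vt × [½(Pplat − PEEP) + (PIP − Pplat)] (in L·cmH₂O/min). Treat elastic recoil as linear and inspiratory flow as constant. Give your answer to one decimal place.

96.9

Per-breath work = Vt × [½(Pplat−PEEP) + (PIP−Pplat)] = 0.355 × [0.5×9.0 + 6.0] = 0.355 × 10.5 = 3.728 L·cmH2O.
Power = 26 × 3.728 = 96.928 L·cmH2O/min.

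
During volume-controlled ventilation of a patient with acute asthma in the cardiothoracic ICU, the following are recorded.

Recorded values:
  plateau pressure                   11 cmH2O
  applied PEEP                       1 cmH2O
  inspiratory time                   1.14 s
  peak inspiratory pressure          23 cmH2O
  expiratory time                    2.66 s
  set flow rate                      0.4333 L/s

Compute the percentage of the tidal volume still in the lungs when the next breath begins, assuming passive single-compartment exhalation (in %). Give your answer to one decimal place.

Vt = flow × Ti = 0.4333 L/s × 1.14 s × 1000 mL/L = 493.96 mL.
R = (PIP − Pplat)/V̇ = (23 − 11) / 0.4333 = 12.0/0.4333 = 27.694 cmH2O·s/L.
C = Vt/(Pplat − PEEP) = 493.96 / (11 − 1) = 493.96/10.0 = 49.396 mL/cmH2O.
τ = R × C = 27.694 × 0.0494 L/cmH2O = 1.368 s.
Fraction remaining at end-expiration = e^(−Te/τ) = e^(−2.66/1.368) = 0.1431 → 14.31%.

14.3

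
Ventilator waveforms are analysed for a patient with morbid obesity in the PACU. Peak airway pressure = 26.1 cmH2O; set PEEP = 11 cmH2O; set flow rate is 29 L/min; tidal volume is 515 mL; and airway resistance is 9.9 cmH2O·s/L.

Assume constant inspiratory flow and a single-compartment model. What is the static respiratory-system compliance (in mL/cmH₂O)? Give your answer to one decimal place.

49.9

Flow: 29 L/min ÷ 60 = 0.4833 L/s.
Equation of motion (constant flow): PIP = Vt/C + R·V̇ + PEEP.
Vt/C = PIP − R·V̇ − PEEP = 26.1 − 9.9×0.4833 − 11 = 26.1 − 4.785 − 11 = 10.315 cmH2O.
C = Vt / 10.315 = 515 / 10.315 = 49.927 mL/cmH2O.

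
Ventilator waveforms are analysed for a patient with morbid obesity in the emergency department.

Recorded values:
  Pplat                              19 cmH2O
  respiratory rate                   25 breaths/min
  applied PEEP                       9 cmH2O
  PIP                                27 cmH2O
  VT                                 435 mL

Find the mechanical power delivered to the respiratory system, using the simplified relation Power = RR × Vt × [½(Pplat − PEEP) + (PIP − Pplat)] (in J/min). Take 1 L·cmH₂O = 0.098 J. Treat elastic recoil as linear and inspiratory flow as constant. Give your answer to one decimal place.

Per-breath work = Vt × [½(Pplat−PEEP) + (PIP−Pplat)] = 0.435 × [0.5×10.0 + 8.0] = 0.435 × 13.0 = 5.655 L·cmH2O.
Power = 25 × 5.655 = 141.38 L·cmH2O/min.
× 0.098 J/(L·cmH2O) → 13.855 J/min.

13.9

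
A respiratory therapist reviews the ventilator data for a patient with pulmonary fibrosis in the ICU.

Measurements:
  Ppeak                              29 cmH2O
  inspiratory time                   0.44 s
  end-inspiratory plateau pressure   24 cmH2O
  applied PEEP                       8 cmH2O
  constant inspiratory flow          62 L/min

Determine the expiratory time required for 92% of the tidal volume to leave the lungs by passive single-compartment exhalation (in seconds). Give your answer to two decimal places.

0.35

Flow: 62 L/min ÷ 60 = 1.0333 L/s.
Vt = flow × Ti = 1.0333 L/s × 0.44 s × 1000 mL/L = 454.65 mL.
R = (PIP − Pplat)/V̇ = (29 − 24) / 1.0333 = 5.0/1.0333 = 4.839 cmH2O·s/L.
C = Vt/(Pplat − PEEP) = 454.65 / (24 − 8) = 454.65/16.0 = 28.416 mL/cmH2O.
τ = R × C = 4.839 × 0.02842 L/cmH2O = 0.1375 s.
t = −τ·ln(1 − 0.92) = −0.1375·ln(0.08) = 0.3473 s.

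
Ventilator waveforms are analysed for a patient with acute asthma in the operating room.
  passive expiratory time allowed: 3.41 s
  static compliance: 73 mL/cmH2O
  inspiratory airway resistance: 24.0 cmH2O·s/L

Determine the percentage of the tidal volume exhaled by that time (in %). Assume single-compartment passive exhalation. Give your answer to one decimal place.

τ = R × C = 24.0 × 73 mL/cmH2O = 24.0 × 0.073 L/cmH2O = 1.752 s.
Passive exhalation: V(t)/V₀ = e^(−t/τ) = e^(−3.41/1.752) = 0.1428.
Fraction exhaled = 1 − 0.1428 = 0.8572 → 85.72%.

85.7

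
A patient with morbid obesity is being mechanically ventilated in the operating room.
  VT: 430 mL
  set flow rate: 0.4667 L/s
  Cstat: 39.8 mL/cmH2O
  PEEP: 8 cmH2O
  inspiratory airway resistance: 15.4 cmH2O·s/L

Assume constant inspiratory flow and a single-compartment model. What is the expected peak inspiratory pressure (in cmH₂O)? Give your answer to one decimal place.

26.0

Equation of motion (constant flow): PIP = Vt/C + R·V̇ + PEEP.
PIP = 430/39.8 + 15.4×0.4667 + 8 = 10.804 + 7.187 + 8 = 25.991 cmH2O.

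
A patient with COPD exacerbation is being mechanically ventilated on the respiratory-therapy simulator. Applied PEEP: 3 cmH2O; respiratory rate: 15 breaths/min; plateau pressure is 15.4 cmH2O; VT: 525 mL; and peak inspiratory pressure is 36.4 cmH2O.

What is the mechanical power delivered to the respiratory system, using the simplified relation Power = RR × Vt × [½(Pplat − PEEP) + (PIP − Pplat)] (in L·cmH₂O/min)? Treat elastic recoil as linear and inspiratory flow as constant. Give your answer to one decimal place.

214.2

Per-breath work = Vt × [½(Pplat−PEEP) + (PIP−Pplat)] = 0.525 × [0.5×12.4 + 21.0] = 0.525 × 27.2 = 14.28 L·cmH2O.
Power = 15 × 14.28 = 214.2 L·cmH2O/min.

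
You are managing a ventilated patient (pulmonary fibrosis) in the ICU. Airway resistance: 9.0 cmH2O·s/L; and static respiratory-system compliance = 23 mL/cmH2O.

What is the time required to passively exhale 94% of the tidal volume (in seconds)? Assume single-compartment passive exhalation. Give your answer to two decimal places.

τ = R × C = 9.0 × 23 mL/cmH2O = 9.0 × 0.023 L/cmH2O = 0.207 s.
Exhaled fraction f = 1 − e^(−t/τ) → t = −τ·ln(1 − f) = −0.207·ln(0.06) = 0.5824 s.

0.58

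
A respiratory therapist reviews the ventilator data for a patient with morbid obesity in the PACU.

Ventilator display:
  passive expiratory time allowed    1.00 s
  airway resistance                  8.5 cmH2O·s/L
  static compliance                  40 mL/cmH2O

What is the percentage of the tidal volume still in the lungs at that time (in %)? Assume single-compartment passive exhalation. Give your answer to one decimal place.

5.3

τ = R × C = 8.5 × 40 mL/cmH2O = 8.5 × 0.040 L/cmH2O = 0.34 s.
Passive exhalation: V(t)/V₀ = e^(−t/τ) = e^(−1.00/0.34) = 0.0528.
Fraction remaining = 0.0528 → 5.28%.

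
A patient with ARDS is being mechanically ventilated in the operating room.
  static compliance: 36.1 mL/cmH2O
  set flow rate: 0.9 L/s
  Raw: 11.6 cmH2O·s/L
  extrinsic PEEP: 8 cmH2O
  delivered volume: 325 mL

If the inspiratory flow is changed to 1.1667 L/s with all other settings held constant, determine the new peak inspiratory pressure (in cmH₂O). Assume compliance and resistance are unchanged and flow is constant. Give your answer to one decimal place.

PIP = Vt/C + R·V̇ + PEEP (constant-flow equation of motion).
Only the resistive term changes: ΔPIP = R × ΔV̇ = 11.6 × (1.1667 − 0.9) = 11.6 × 0.2667 = 3.094 cmH2O.
Original PIP = 325/36.1 + 11.6×0.9 + 8 = 27.443 cmH2O; new PIP = 27.443 + (3.094) = 30.537 cmH2O.

30.5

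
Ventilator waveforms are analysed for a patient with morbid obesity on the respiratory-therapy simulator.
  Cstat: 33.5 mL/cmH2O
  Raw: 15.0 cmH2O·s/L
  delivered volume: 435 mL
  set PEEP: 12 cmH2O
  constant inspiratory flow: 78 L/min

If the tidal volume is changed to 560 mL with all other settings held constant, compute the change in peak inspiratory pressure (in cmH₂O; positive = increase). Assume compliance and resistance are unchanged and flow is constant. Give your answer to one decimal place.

PIP = Vt/C + R·V̇ + PEEP (constant-flow equation of motion).
Only the elastic term changes: ΔPIP = ΔVt / C = (560 − 435) / 33.5 = 3.731 cmH2O.

3.7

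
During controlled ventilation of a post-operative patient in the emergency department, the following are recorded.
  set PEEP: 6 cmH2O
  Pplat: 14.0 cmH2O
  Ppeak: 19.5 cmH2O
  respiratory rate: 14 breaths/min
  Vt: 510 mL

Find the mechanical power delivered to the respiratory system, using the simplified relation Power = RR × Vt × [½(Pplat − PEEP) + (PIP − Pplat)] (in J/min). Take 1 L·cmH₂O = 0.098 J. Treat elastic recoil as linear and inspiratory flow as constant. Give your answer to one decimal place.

Per-breath work = Vt × [½(Pplat−PEEP) + (PIP−Pplat)] = 0.510 × [0.5×8.0 + 5.5] = 0.510 × 9.5 = 4.845 L·cmH2O.
Power = 14 × 4.845 = 67.83 L·cmH2O/min.
× 0.098 J/(L·cmH2O) → 6.647 J/min.

6.6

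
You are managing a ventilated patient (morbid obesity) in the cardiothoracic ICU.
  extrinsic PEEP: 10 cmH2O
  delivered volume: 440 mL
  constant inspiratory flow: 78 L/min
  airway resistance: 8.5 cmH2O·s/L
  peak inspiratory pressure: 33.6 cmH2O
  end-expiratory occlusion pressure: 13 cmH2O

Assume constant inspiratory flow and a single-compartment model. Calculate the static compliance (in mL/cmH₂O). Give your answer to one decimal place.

46.1

Flow: 78 L/min ÷ 60 = 1.3 L/s.
Total PEEP = 13 cmH2O (set 10 + intrinsic 3); this is the baseline alveolar pressure.
Equation of motion (constant flow): PIP = Vt/C + R·V̇ + PEEP.
Vt/C = PIP − R·V̇ − PEEP = 33.6 − 8.5×1.3 − 13 = 33.6 − 11.05 − 13 = 9.55 cmH2O.
C = Vt / 9.55 = 440 / 9.55 = 46.073 mL/cmH2O.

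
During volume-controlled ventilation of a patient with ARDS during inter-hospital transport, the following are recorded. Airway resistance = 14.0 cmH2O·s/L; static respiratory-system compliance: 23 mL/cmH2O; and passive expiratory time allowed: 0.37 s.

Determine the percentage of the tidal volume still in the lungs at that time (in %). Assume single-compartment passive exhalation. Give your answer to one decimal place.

31.7

τ = R × C = 14.0 × 23 mL/cmH2O = 14.0 × 0.023 L/cmH2O = 0.322 s.
Passive exhalation: V(t)/V₀ = e^(−t/τ) = e^(−0.37/0.322) = 0.3169.
Fraction remaining = 0.3169 → 31.69%.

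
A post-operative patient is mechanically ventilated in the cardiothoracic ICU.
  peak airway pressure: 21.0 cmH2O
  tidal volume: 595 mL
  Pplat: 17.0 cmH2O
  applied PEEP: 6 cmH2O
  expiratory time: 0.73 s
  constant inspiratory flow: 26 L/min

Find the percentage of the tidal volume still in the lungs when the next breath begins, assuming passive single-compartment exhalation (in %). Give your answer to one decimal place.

Flow: 26 L/min ÷ 60 = 0.4333 L/s.
R = (PIP − Pplat)/V̇ = (21.0 − 17.0) / 0.4333 = 4.0/0.4333 = 9.231 cmH2O·s/L.
C = Vt/(Pplat − PEEP) = 595.0 / (17.0 − 6) = 595.0/11.0 = 54.091 mL/cmH2O.
τ = R × C = 9.231 × 0.05409 L/cmH2O = 0.4993 s.
Fraction remaining at end-expiration = e^(−Te/τ) = e^(−0.73/0.4993) = 0.2318 → 23.18%.

23.2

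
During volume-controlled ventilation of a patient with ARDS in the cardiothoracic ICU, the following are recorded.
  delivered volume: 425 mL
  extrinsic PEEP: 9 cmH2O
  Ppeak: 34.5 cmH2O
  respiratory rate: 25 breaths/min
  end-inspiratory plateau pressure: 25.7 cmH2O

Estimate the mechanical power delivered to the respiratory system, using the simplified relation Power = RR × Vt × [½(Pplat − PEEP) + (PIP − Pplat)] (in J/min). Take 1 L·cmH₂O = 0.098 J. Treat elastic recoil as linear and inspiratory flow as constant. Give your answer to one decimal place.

Per-breath work = Vt × [½(Pplat−PEEP) + (PIP−Pplat)] = 0.425 × [0.5×16.7 + 8.8] = 0.425 × 17.15 = 7.289 L·cmH2O.
Power = 25 × 7.289 = 182.23 L·cmH2O/min.
× 0.098 J/(L·cmH2O) → 17.859 J/min.

17.9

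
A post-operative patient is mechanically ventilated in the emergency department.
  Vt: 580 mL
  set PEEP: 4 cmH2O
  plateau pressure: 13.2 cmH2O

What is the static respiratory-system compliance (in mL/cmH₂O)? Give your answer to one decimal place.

63.0

Cstat = Vt / (Pplat − PEEP) = 580 / (13.2 − 4) = 580 / 9.2 = 63.043 mL/cmH2O.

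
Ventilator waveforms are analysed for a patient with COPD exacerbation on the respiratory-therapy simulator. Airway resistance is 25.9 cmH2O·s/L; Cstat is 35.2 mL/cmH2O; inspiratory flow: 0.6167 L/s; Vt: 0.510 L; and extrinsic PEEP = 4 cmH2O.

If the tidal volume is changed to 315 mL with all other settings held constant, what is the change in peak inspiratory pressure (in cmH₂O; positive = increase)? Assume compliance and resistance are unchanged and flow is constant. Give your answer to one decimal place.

-5.5

PIP = Vt/C + R·V̇ + PEEP (constant-flow equation of motion).
Only the elastic term changes: ΔPIP = ΔVt / C = (315 − 510) / 35.2 = -5.54 cmH2O.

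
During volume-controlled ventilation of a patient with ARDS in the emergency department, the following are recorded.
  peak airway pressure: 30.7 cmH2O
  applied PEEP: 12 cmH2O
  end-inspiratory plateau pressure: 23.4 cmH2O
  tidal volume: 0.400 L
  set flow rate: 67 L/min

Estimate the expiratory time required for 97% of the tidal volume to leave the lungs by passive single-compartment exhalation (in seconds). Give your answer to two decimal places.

Flow: 67 L/min ÷ 60 = 1.1167 L/s.
R = (PIP − Pplat)/V̇ = (30.7 − 23.4) / 1.1167 = 7.3/1.1167 = 6.537 cmH2O·s/L.
C = Vt/(Pplat − PEEP) = 400.0 / (23.4 − 12) = 400.0/11.4 = 35.088 mL/cmH2O.
τ = R × C = 6.537 × 0.03509 L/cmH2O = 0.2294 s.
t = −τ·ln(1 − 0.97) = −0.2294·ln(0.03) = 0.8044 s.

0.80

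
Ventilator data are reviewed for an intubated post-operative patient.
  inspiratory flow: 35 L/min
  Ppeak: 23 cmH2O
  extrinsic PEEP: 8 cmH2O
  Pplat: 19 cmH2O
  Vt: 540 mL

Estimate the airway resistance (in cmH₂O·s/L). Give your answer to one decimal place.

6.9

Flow: 35 L/min ÷ 60 = 0.5833 L/s.
Raw = (PIP − Pplat) / flow = (23 − 19) / 0.5833 = 4.0 / 0.5833 = 6.858 cmH2O·s/L.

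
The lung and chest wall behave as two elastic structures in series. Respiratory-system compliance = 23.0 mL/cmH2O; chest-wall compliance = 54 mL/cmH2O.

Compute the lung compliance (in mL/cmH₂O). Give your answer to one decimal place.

1/CL = 1/Crs − 1/Ccw.
1/CL = 1/23.0 − 1/54 = 0.02496.
CL = 40.064 mL/cmH2O.

40.1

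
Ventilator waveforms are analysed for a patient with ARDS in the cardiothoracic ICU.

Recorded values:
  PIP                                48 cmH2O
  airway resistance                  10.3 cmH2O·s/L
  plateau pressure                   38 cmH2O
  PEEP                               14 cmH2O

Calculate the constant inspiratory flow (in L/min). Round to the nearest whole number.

58

flow = (PIP − Pplat) / Raw = (48 − 38) / 10.3 = 0.9709 L/s × 60 = 58.254 L/min.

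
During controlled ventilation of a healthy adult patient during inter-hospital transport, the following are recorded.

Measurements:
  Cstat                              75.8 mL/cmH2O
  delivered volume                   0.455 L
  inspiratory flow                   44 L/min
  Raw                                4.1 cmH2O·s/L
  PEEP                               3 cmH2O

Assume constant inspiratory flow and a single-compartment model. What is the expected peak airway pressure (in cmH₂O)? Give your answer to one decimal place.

Flow: 44 L/min ÷ 60 = 0.7333 L/s.
Equation of motion (constant flow): PIP = Vt/C + R·V̇ + PEEP.
PIP = 455/75.8 + 4.1×0.7333 + 3 = 6.003 + 3.007 + 3 = 12.01 cmH2O.

12.0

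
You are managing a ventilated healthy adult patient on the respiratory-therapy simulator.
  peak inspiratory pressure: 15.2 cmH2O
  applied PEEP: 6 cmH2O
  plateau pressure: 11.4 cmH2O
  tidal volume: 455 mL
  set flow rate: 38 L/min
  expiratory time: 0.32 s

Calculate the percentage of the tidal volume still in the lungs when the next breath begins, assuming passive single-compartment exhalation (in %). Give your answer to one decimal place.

53.1

Flow: 38 L/min ÷ 60 = 0.6333 L/s.
R = (PIP − Pplat)/V̇ = (15.2 − 11.4) / 0.6333 = 3.8/0.6333 = 6.0 cmH2O·s/L.
C = Vt/(Pplat − PEEP) = 455.0 / (11.4 − 6) = 455.0/5.4 = 84.259 mL/cmH2O.
τ = R × C = 6.0 × 0.08426 L/cmH2O = 0.5056 s.
Fraction remaining at end-expiration = e^(−Te/τ) = e^(−0.32/0.5056) = 0.531 → 53.1%.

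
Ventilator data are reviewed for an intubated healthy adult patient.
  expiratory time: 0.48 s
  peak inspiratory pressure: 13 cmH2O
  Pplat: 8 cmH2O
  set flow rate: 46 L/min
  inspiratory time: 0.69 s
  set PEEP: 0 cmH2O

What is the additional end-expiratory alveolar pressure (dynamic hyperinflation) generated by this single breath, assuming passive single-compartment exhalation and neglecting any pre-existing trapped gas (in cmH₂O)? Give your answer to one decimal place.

Flow: 46 L/min ÷ 60 = 0.7667 L/s.
Vt = flow × Ti = 0.7667 L/s × 0.69 s × 1000 mL/L = 529.02 mL.
R = (PIP − Pplat)/V̇ = (13 − 8) / 0.7667 = 5.0/0.7667 = 6.521 cmH2O·s/L.
C = Vt/(Pplat − PEEP) = 529.02 / (8 − 0) = 529.02/8.0 = 66.128 mL/cmH2O.
τ = R × C = 6.521 × 0.06613 L/cmH2O = 0.4312 s.
Fraction remaining = e^(−Te/τ) = e^(−0.48/0.4312) = 0.3285; trapped volume = 529.02 × 0.3285 = 173.78 mL.
Additional alveolar pressure from trapping ≈ V_trapped / C = 173.78 / 66.128 = 2.628 cmH2O.

2.6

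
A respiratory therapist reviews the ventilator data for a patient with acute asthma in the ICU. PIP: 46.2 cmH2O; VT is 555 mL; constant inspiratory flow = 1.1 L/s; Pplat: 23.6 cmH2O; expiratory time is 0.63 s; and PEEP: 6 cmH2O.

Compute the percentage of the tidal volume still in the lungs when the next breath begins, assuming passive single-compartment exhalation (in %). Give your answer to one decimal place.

37.8

R = (PIP − Pplat)/V̇ = (46.2 − 23.6) / 1.1 = 22.6/1.1 = 20.545 cmH2O·s/L.
C = Vt/(Pplat − PEEP) = 555.0 / (23.6 − 6) = 555.0/17.6 = 31.534 mL/cmH2O.
τ = R × C = 20.545 × 0.03153 L/cmH2O = 0.6478 s.
Fraction remaining at end-expiration = e^(−Te/τ) = e^(−0.63/0.6478) = 0.3781 → 37.81%.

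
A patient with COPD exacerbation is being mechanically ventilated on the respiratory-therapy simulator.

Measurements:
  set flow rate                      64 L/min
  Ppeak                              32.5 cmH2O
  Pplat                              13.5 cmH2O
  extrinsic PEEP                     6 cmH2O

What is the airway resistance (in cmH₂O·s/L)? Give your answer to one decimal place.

17.8

Flow: 64 L/min ÷ 60 = 1.0667 L/s.
Raw = (PIP − Pplat) / flow = (32.5 − 13.5) / 1.0667 = 19.0 / 1.0667 = 17.812 cmH2O·s/L.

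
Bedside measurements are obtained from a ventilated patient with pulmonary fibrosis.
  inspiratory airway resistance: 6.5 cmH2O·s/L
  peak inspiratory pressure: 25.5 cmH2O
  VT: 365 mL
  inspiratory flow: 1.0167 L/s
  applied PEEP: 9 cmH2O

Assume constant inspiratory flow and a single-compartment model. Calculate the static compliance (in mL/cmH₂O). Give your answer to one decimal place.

Equation of motion (constant flow): PIP = Vt/C + R·V̇ + PEEP.
Vt/C = PIP − R·V̇ − PEEP = 25.5 − 6.5×1.0167 − 9 = 25.5 − 6.609 − 9 = 9.891 cmH2O.
C = Vt / 9.891 = 365 / 9.891 = 36.902 mL/cmH2O.

36.9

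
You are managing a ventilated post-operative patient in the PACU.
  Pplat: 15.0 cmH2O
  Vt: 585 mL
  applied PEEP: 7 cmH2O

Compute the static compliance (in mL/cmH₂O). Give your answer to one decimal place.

73.1

Cstat = Vt / (Pplat − PEEP) = 585 / (15.0 − 7) = 585 / 8.0 = 73.125 mL/cmH2O.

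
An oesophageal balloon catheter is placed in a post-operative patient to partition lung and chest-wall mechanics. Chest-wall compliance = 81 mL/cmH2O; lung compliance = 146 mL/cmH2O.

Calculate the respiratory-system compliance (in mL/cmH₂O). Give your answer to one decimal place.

Lung and chest wall are elastances in series: 1/Crs = 1/CL + 1/Ccw.
1/Crs = 1/146 + 1/81 = 0.01919.
Crs = 52.11 mL/cmH2O.

52.1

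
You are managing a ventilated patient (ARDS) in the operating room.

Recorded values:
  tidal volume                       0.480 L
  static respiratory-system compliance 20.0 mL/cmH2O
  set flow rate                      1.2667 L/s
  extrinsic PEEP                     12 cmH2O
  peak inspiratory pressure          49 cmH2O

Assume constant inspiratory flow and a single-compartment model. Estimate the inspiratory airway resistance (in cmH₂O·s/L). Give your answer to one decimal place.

Equation of motion (constant flow): PIP = Vt/C + R·V̇ + PEEP.
R·V̇ = PIP − Vt/C − PEEP = 49 − 480/20.0 − 12 = 49 − 24.0 − 12 = 13.0 cmH2O.
R = 13.0 / 1.2667 = 10.263 cmH2O·s/L.

10.3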